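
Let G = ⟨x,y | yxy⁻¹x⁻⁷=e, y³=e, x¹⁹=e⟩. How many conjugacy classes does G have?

The conjugacy classes (representative and size) are:
  [e] (size 1), [x¹¹] (size 3), [x¹⁴] (size 3), [x⁶] (size 3), [x¹⁷] (size 3), [x¹²] (size 3), [x¹⁰] (size 3), [x²y] (size 19), [x¹⁸y²] (size 19).
Class equation: 1 + 3 + 3 + 3 + 3 + 3 + 3 + 19 + 19 = 57 = |G|. So G has 9 conjugacy classes.

Answer: 9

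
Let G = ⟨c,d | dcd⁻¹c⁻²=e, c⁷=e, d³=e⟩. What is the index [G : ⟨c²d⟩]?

First find ord(c²d) by computing successive powers:
  (c²d)¹ = c²d, (c²d)² = c⁶d², (c²d)³ = e.
So |⟨c²d⟩| = ord(c²d) = 3. With |G| = 21, by Lagrange [G : ⟨c²d⟩] = 21/3 = 7.

Answer: 7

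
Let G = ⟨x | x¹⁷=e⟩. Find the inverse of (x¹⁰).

The order of (x¹⁰) is 17 (smallest k with (x¹⁰)ᵏ = e), so (x¹⁰)⁻¹ = (x¹⁰)¹⁶ = x⁷.
Check: (x¹⁰) · (x⁷) → (x¹⁰) · x⁷ = e, giving e as required.

Answer: x⁷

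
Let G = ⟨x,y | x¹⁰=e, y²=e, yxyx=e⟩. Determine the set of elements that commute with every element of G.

An element z ∈ Z(G) iff z commutes with every generator.
For example x⁵ is central: (x⁵)·x = x⁶ = x·(x⁵); (x⁵)·y = x⁵y = y·(x⁵).
Whereas x ∉ Z(G) since x·y = xy ≠ x⁹y = y·x.
Checking each of the 20 elements this way gives Z(G) = {e, x⁵}, of order 2.

Answer: {e, x⁵}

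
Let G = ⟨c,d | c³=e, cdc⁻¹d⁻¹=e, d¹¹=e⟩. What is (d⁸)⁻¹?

The order of (d⁸) is 11 (smallest k with (d⁸)ᵏ = e), so (d⁸)⁻¹ = (d⁸)¹⁰ = d³.
Check: (d⁸) · (d³) → (d⁸) · d³ = e, giving e as required.

Answer: d³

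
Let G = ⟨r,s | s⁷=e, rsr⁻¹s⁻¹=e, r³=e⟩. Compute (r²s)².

Compute successive powers of (r²s), reducing at each step:
  (r²s)²: (r²s) · r² = rs;   (rs) · s = rs²

Answer: rs²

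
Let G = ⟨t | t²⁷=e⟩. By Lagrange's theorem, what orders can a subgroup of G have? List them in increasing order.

|G| = 27 = 3³. By Lagrange's theorem the order of any subgroup divides 27; the divisors of 27 are 1, 3, 9, 27.

Answer: 1, 3, 9, 27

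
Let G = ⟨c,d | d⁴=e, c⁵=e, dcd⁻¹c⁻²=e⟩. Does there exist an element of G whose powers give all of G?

Every cyclic group is abelian. But c·d = cd while d·c = c²d, so c·d ≠ d·c and G is not abelian. Hence G is not cyclic.

Answer: No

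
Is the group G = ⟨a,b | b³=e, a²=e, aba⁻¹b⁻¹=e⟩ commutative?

Each pair of generators commutes: a·b = ab = b·a. Since the generators pairwise commute, every element of G commutes with every other, so G is abelian.

Answer: Yes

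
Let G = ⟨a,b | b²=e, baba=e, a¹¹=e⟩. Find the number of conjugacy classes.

The conjugacy classes (representative and size) are:
  [e] (size 1), [a¹⁰] (size 2), [a²] (size 2), [a³] (size 2), [a⁷] (size 2), [a⁶] (size 2), [a²b] (size 11).
Class equation: 1 + 2 + 2 + 2 + 2 + 2 + 11 = 22 = |G|. So G has 7 conjugacy classes.

Answer: 7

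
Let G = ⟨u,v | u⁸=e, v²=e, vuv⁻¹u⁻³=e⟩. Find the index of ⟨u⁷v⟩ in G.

First find ord(u⁷v) by computing successive powers:
  (u⁷v)¹ = u⁷v, (u⁷v)² = u⁴, (u⁷v)³ = u³v, (u⁷v)⁴ = e.
So |⟨u⁷v⟩| = ord(u⁷v) = 4. With |G| = 16, by Lagrange [G : ⟨u⁷v⟩] = 16/4 = 4.

Answer: 4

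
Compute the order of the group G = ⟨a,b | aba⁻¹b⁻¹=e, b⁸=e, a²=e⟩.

Enumerate words in the generators, reducing via the relations: the distinct elements are
  {a, b, e, ab, b², b³, b⁴, b⁵, b⁶, b⁷, ab², ab³, ab⁴, ab⁵, ab⁶, ab⁷}.
No further products give new elements, so |G| = 16.

Answer: 16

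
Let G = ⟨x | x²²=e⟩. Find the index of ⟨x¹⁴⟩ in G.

First find ord(x¹⁴) by computing successive powers:
  (x¹⁴)¹ = x¹⁴, (x¹⁴)² = x⁶, (x¹⁴)³ = x²⁰, (x¹⁴)⁴ = x¹², (x¹⁴)⁵ = x⁴, (x¹⁴)⁶ = x¹⁸, (x¹⁴)⁷ = x¹⁰, (x¹⁴)⁸ = x², (x¹⁴)⁹ = x¹⁶, (x¹⁴)¹⁰ = x⁸, (x¹⁴)¹¹ = e.
So |⟨x¹⁴⟩| = ord(x¹⁴) = 11. With |G| = 22, by Lagrange [G : ⟨x¹⁴⟩] = 22/11 = 2.

Answer: 2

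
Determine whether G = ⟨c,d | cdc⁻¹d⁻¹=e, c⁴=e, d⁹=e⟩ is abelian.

Each pair of generators commutes: c·d = cd = d·c. Since the generators pairwise commute, every element of G commutes with every other, so G is abelian.

Answer: Yes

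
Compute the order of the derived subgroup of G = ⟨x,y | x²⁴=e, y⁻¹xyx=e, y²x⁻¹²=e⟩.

G' = [G, G] is generated by all commutators. The generator-pair commutators are: [x, y] = x².
The subgroup they normally generate is {e, x², x⁴, x⁶, x⁸, x¹⁰, x¹², x¹⁴, x¹⁶, x¹⁸, x²⁰, x²²}, of order 12.
Check: |G/G'| = 48/12 = 4 is the order of the abelianisation.

Answer: 12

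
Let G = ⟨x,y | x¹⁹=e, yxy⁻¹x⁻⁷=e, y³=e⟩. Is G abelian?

x·y = xy but y·x = x⁷y, so x·y ≠ y·x and G is not abelian.

Answer: No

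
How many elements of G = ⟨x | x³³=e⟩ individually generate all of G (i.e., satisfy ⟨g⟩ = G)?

G is cyclic of order 33. An element generates G iff its order is 33, and a cyclic group of order 33 has exactly φ(33) = 20 such elements.

Answer: 20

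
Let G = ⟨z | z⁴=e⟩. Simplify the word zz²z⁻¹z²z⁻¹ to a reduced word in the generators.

Multiply left to right, reducing at each step:
  z · z² = z³
  (z³) · z⁻¹ = z²
  (z²) · z² = e
  e · z⁻¹ = z³

Answer: z³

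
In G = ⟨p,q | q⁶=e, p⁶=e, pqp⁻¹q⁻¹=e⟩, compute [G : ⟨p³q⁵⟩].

First find ord(p³q⁵) by computing successive powers:
  (p³q⁵)¹ = p³q⁵, (p³q⁵)² = q⁴, (p³q⁵)³ = p³q³, (p³q⁵)⁴ = q², (p³q⁵)⁵ = p³q, (p³q⁵)⁶ = e.
So |⟨p³q⁵⟩| = ord(p³q⁵) = 6. With |G| = 36, by Lagrange [G : ⟨p³q⁵⟩] = 36/6 = 6.

Answer: 6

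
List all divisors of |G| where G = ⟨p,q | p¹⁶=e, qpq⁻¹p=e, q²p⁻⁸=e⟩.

|G| = 32 = 2⁵. By Lagrange's theorem the order of any subgroup divides 32; the divisors of 32 are 1, 2, 4, 8, 16, 32.

Answer: 1, 2, 4, 8, 16, 32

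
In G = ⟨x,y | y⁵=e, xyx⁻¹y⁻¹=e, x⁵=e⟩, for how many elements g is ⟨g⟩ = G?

⟨g⟩ = G would require ord(g) = |G| = 25, but the maximum element order in G is 5 < 25. So G is not cyclic and no single element generates it: the count is 0.

Answer: 0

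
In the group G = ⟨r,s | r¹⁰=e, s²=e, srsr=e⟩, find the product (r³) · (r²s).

Compute (r³) · (r²s) by multiplying left to right and reducing via the relations at each step:
  (r³) · r² = r⁵
  (r⁵) · s = r⁵s

Answer: r⁵s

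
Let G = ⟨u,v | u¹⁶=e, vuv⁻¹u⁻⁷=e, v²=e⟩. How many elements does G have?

Enumerate words in the generators, reducing via the relations: the distinct elements are
  {e, u, v, uv, u², u³, u⁴, u⁵, u⁶, u⁷, u⁸, u⁹, u²v, u³v, u¹², u¹³, u¹¹, u¹⁰, u¹⁴, u¹⁵, u⁴v, u⁵v, u⁶v, u⁷v, u⁸v, u⁹v, u¹²v, u¹³v, u¹¹v, u¹⁰v, u¹⁴v, u¹⁵v}.
No further products give new elements, so |G| = 32.

Answer: 32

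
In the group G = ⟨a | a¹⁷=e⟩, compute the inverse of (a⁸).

The order of (a⁸) is 17 (smallest k with (a⁸)ᵏ = e), so (a⁸)⁻¹ = (a⁸)¹⁶ = a⁹.
Check: (a⁸) · (a⁹) → (a⁸) · a⁹ = e, giving e as required.

Answer: a⁹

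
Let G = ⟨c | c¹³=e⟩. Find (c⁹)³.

Compute successive powers of (c⁹), reducing at each step:
  (c⁹)²: (c⁹) · c⁹ = c⁵
  (c⁹)³: (c⁵) · c⁹ = c

Answer: c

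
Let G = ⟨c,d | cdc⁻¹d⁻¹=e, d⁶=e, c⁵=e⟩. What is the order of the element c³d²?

Compute successive powers until reaching e:
  (c³d²)¹ = c³d², (c³d²)² = cd⁴, (c³d²)³ = c⁴, (c³d²)⁴ = c²d², (c³d²)⁵ = d⁴, (c³d²)⁶ = c³, (c³d²)⁷ = cd², (c³d²)⁸ = c⁴d⁴, (c³d²)⁹ = c², (c³d²)¹⁰ = d², (c³d²)¹¹ = c³d⁴, (c³d²)¹² = c, (c³d²)¹³ = c⁴d², (c³d²)¹⁴ = c²d⁴, (c³d²)¹⁵ = e.
The smallest positive k with (c³d²)ᵏ = e is 15.

Answer: 15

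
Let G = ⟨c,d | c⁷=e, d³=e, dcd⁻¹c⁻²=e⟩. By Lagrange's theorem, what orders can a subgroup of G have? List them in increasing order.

|G| = 21 = 3 · 7. By Lagrange's theorem the order of any subgroup divides 21; the divisors of 21 are 1, 3, 7, 21.

Answer: 1, 3, 7, 21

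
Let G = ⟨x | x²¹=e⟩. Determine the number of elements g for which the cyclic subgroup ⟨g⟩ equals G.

G is cyclic of order 21. An element generates G iff its order is 21, and a cyclic group of order 21 has exactly φ(21) = 12 such elements.

Answer: 12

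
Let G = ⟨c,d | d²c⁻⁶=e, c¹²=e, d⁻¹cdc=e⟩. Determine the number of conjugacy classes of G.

The conjugacy classes (representative and size) are:
  [e] (size 1), [c¹¹] (size 2), [c²] (size 2), [c⁹] (size 2), [c⁴] (size 2), [c⁵] (size 2), [c⁶] (size 1), [c²d] (size 6), [cd] (size 6).
Class equation: 1 + 2 + 2 + 2 + 2 + 2 + 1 + 6 + 6 = 24 = |G|. So G has 9 conjugacy classes.

Answer: 9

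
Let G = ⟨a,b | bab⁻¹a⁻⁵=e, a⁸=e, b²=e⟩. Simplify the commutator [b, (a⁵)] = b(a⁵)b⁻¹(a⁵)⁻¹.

[b, (a⁵)] = b·(a⁵)·b⁻¹·(a⁵)⁻¹.
  b · (a⁵) = ab
  (ab) · b = a
  a · (a³) = a⁴

Answer: a⁴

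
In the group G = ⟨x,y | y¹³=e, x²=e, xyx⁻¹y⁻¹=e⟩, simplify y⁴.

Compute successive powers of y, reducing at each step:
  y²: y · y = y²
  y³: (y²) · y = y³
  y⁴: (y³) · y = y⁴

Answer: y⁴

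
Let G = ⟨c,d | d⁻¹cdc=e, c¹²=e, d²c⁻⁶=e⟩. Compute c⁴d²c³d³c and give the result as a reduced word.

Multiply left to right, reducing at each step:
  (c⁴) · d² = c¹⁰
  (c¹⁰) · c³ = c
  c · d³ = cd⁻¹
  (cd⁻¹) · c = d⁻¹

Answer: d⁻¹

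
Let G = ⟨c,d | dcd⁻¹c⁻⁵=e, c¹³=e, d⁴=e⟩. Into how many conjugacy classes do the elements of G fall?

The conjugacy classes (representative and size) are:
  [e] (size 1), [c] (size 4), [c²] (size 4), [c⁹] (size 4), [c¹²d] (size 13), [c⁴d²] (size 13), [c¹²d³] (size 13).
Class equation: 1 + 4 + 4 + 4 + 13 + 13 + 13 = 52 = |G|. So G has 7 conjugacy classes.

Answer: 7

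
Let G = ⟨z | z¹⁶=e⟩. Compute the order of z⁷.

Compute successive powers until reaching e:
  (z⁷)¹ = z⁷, (z⁷)² = z¹⁴, (z⁷)³ = z⁵, (z⁷)⁴ = z¹², (z⁷)⁵ = z³, (z⁷)⁶ = z¹⁰, (z⁷)⁷ = z, (z⁷)⁸ = z⁸, (z⁷)⁹ = z¹⁵, (z⁷)¹⁰ = z⁶, (z⁷)¹¹ = z¹³, (z⁷)¹² = z⁴, (z⁷)¹³ = z¹¹, (z⁷)¹⁴ = z², (z⁷)¹⁵ = z⁹, (z⁷)¹⁶ = e.
The smallest positive k with (z⁷)ᵏ = e is 16.

Answer: 16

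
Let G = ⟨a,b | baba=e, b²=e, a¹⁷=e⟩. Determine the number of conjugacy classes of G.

The conjugacy classes (representative and size) are:
  [e] (size 1), [a¹⁶] (size 2), [a²] (size 2), [a³] (size 2), [a¹³] (size 2), [a¹²] (size 2), [a⁶] (size 2), [a¹⁰] (size 2), [a⁹] (size 2), [a⁷b] (size 17).
Class equation: 1 + 2 + 2 + 2 + 2 + 2 + 2 + 2 + 2 + 17 = 34 = |G|. So G has 10 conjugacy classes.

Answer: 10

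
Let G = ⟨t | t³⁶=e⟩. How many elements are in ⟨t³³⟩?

|⟨t³³⟩| equals the order of t³³. Compute successive powers until reaching e:
  (t³³)¹ = t³³, (t³³)² = t³⁰, (t³³)³ = t²⁷, (t³³)⁴ = t²⁴, (t³³)⁵ = t²¹, (t³³)⁶ = t¹⁸, (t³³)⁷ = t¹⁵, (t³³)⁸ = t¹², (t³³)⁹ = t⁹, (t³³)¹⁰ = t⁶, (t³³)¹¹ = t³, (t³³)¹² = e.
The smallest positive k with (t³³)ᵏ = e is 12, so |⟨t³³⟩| = 12.

Answer: 12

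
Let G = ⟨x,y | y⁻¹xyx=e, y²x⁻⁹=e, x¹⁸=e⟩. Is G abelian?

x·y = xy but y·x = x⁸y⁻¹, so x·y ≠ y·x and G is not abelian.

Answer: No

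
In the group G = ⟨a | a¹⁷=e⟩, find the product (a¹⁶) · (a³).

Compute (a¹⁶) · (a³) by multiplying left to right and reducing via the relations at each step:
  (a¹⁶) · a³ = a²

Answer: a²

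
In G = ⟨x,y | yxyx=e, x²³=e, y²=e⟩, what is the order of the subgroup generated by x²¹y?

|⟨x²¹y⟩| equals the order of x²¹y. Compute successive powers until reaching e:
  (x²¹y)¹ = x²¹y, (x²¹y)² = e.
The smallest positive k with (x²¹y)ᵏ = e is 2, so |⟨x²¹y⟩| = 2.

Answer: 2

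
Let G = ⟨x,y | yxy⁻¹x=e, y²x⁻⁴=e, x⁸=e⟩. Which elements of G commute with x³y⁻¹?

⟨x³y⁻¹⟩ ⊆ C_G(x³y⁻¹) since powers of x³y⁻¹ commute with x³y⁻¹; so |C_G(x³y⁻¹)| ≥ |⟨x³y⁻¹⟩| = 4.
By orbit–stabilizer, |C_G(x³y⁻¹)| = |G| / |conj. class of x³y⁻¹| = 16 / 4 = 4.
The 4 elements commuting with x³y⁻¹ are {e, x⁴, x³y⁻¹, x³y}.

Answer: {e, x⁴, x³y⁻¹, x³y}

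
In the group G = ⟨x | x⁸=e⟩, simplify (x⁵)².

Compute successive powers of (x⁵), reducing at each step:
  (x⁵)²: (x⁵) · x⁵ = x²

Answer: x²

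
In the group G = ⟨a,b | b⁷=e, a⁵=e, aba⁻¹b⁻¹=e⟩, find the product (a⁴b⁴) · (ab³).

Compute (a⁴b⁴) · (ab³) by multiplying left to right and reducing via the relations at each step:
  (a⁴b⁴) · a = b⁴
  (b⁴) · b³ = e

Answer: e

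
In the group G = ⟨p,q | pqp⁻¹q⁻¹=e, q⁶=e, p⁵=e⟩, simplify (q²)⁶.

Compute successive powers of (q²), reducing at each step:
  (q²)²: (q²) · q² = q⁴
  (q²)³: (q⁴) · q² = e
  (q²)⁴: e · q² = q²
  (q²)⁵: (q²) · q² = q⁴
  (q²)⁶: (q⁴) · q² = e

Answer: e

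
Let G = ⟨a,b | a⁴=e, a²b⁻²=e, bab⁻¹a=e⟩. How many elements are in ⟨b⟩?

|⟨b⟩| equals the order of b. Compute successive powers until reaching e:
  b¹ = b, b² = a², b³ = b⁻¹, b⁴ = e.
The smallest positive k with bᵏ = e is 4, so |⟨b⟩| = 4.

Answer: 4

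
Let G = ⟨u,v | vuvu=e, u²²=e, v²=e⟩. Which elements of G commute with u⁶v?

⟨u⁶v⟩ ⊆ C_G(u⁶v) since powers of u⁶v commute with u⁶v; so |C_G(u⁶v)| ≥ |⟨u⁶v⟩| = 2.
By orbit–stabilizer, |C_G(u⁶v)| = |G| / |conj. class of u⁶v| = 44 / 11 = 4.
The 4 elements commuting with u⁶v are {e, u¹¹, u⁶v, u¹⁷v}.

Answer: {e, u¹¹, u⁶v, u¹⁷v}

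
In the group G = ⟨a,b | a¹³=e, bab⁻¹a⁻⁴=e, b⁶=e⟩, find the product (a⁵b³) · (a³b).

Compute (a⁵b³) · (a³b) by multiplying left to right and reducing via the relations at each step:
  (a⁵b³) · a³ = a²b³
  (a²b³) · b = a²b⁴

Answer: a²b⁴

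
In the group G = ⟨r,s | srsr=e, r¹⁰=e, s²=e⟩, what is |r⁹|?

Compute successive powers until reaching e:
  (r⁹)¹ = r⁹, (r⁹)² = r⁸, (r⁹)³ = r⁷, (r⁹)⁴ = r⁶, (r⁹)⁵ = r⁵, (r⁹)⁶ = r⁴, (r⁹)⁷ = r³, (r⁹)⁸ = r², (r⁹)⁹ = r, (r⁹)¹⁰ = e.
The smallest positive k with (r⁹)ᵏ = e is 10.

Answer: 10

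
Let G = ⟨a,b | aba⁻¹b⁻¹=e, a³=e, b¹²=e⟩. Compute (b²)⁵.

Compute successive powers of (b²), reducing at each step:
  (b²)²: (b²) · b² = b⁴
  (b²)³: (b⁴) · b² = b⁶
  (b²)⁴: (b⁶) · b² = b⁸
  (b²)⁵: (b⁸) · b² = b¹⁰

Answer: b¹⁰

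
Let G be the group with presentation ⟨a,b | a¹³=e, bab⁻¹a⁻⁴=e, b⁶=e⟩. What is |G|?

Enumerate words in the generators, reducing via the relations: the distinct elements are
  {a, b, e, ab, a², a³, a⁴, a⁵, a⁶, a⁷, a⁸, a⁹, b², b³, b⁴, b⁵, ab², ab³, ab⁴, ab⁵, a²b, a³b, a¹², a¹¹, a¹⁰, a⁴b, a⁵b, a⁶b, a⁷b, a⁸b, a⁹b, a²b², a²b³, a²b⁴, a²b⁵, a³b², a³b³, a³b⁴, a³b⁵, a¹²b, a¹¹b, a¹⁰b, a⁴b², a⁴b³, a⁴b⁴, a⁴b⁵, a⁵b², a⁵b³, a⁵b⁴, a⁵b⁵, a⁶b², a⁶b³, a⁶b⁴, a⁶b⁵, a⁷b², a⁷b³, a⁷b⁴, a⁷b⁵, a⁸b², a⁸b³, a⁸b⁴, a⁸b⁵, a⁹b², a⁹b³, a⁹b⁴, a⁹b⁵, a¹²b², a¹²b³, a¹²b⁴, a¹²b⁵, a¹¹b², a¹¹b³, a¹¹b⁴, a¹¹b⁵, a¹⁰b², a¹⁰b³, a¹⁰b⁴, a¹⁰b⁵}.
No further products give new elements, so |G| = 78.

Answer: 78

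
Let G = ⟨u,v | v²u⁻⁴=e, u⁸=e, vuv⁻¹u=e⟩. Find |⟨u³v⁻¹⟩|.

|⟨u³v⁻¹⟩| equals the order of u³v⁻¹. Compute successive powers until reaching e:
  (u³v⁻¹)¹ = u³v⁻¹, (u³v⁻¹)² = u⁴, (u³v⁻¹)³ = u³v, (u³v⁻¹)⁴ = e.
The smallest positive k with (u³v⁻¹)ᵏ = e is 4, so |⟨u³v⁻¹⟩| = 4.

Answer: 4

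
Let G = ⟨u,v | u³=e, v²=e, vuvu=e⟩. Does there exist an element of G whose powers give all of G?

Every cyclic group is abelian. But u·v = uv while v·u = u²v, so u·v ≠ v·u and G is not abelian. Hence G is not cyclic.

Answer: No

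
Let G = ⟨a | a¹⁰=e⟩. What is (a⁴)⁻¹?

The order of (a⁴) is 5 (smallest k with (a⁴)ᵏ = e), so (a⁴)⁻¹ = (a⁴)⁴ = a⁶.
Check: (a⁴) · (a⁶) → (a⁴) · a⁶ = e, giving e as required.

Answer: a⁶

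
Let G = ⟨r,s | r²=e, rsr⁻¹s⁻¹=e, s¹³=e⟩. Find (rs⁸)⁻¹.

The order of (rs⁸) is 26 (smallest k with (rs⁸)ᵏ = e), so (rs⁸)⁻¹ = (rs⁸)²⁵ = rs⁵.
Check: (rs⁸) · (rs⁵) → (rs⁸) · r = s⁸;   (s⁸) · s⁵ = e, giving e as required.

Answer: rs⁵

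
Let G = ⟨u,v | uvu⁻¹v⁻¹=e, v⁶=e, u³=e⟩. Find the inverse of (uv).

The order of (uv) is 6 (smallest k with (uv)ᵏ = e), so (uv)⁻¹ = (uv)⁵ = u²v⁵.
Check: (uv) · (u²v⁵) → (uv) · u² = v;   v · v⁵ = e, giving e as required.

Answer: u²v⁵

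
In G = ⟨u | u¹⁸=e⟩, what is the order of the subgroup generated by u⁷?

|⟨u⁷⟩| equals the order of u⁷. Compute successive powers until reaching e:
  (u⁷)¹ = u⁷, (u⁷)² = u¹⁴, (u⁷)³ = u³, (u⁷)⁴ = u¹⁰, (u⁷)⁵ = u¹⁷, (u⁷)⁶ = u⁶, (u⁷)⁷ = u¹³, (u⁷)⁸ = u², (u⁷)⁹ = u⁹, (u⁷)¹⁰ = u¹⁶, (u⁷)¹¹ = u⁵, (u⁷)¹² = u¹², (u⁷)¹³ = u, (u⁷)¹⁴ = u⁸, (u⁷)¹⁵ = u¹⁵, (u⁷)¹⁶ = u⁴, (u⁷)¹⁷ = u¹¹, (u⁷)¹⁸ = e.
The smallest positive k with (u⁷)ᵏ = e is 18, so |⟨u⁷⟩| = 18.

Answer: 18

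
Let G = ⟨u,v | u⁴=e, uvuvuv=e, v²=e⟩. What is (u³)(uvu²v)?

Compute (u³) · (uvu²v) by multiplying left to right and reducing via the relations at each step:
  (u³) · u = e
  e · v = v
  v · u² = vu²
  (vu²) · v = vu²v

Answer: vu²v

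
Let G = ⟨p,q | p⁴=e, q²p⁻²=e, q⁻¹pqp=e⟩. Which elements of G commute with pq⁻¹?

⟨pq⁻¹⟩ ⊆ C_G(pq⁻¹) since powers of pq⁻¹ commute with pq⁻¹; so |C_G(pq⁻¹)| ≥ |⟨pq⁻¹⟩| = 4.
By orbit–stabilizer, |C_G(pq⁻¹)| = |G| / |conj. class of pq⁻¹| = 8 / 2 = 4.
The 4 elements commuting with pq⁻¹ are {e, p², pq, pq⁻¹}.

Answer: {e, p², pq, pq⁻¹}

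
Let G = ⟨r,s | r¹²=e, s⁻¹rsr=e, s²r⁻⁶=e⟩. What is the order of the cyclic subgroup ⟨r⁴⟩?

|⟨r⁴⟩| equals the order of r⁴. Compute successive powers until reaching e:
  (r⁴)¹ = r⁴, (r⁴)² = r⁸, (r⁴)³ = e.
The smallest positive k with (r⁴)ᵏ = e is 3, so |⟨r⁴⟩| = 3.

Answer: 3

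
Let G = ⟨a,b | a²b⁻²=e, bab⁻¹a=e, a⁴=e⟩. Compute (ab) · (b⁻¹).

Compute (ab) · (b⁻¹) by multiplying left to right and reducing via the relations at each step:
  (ab) · b⁻¹ = a

Answer: a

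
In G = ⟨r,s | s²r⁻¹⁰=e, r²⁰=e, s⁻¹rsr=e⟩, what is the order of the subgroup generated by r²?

|⟨r²⟩| equals the order of r². Compute successive powers until reaching e:
  (r²)¹ = r², (r²)² = r⁴, (r²)³ = r⁶, (r²)⁴ = r⁸, (r²)⁵ = r¹⁰, (r²)⁶ = r¹², (r²)⁷ = r¹⁴, (r²)⁸ = r¹⁶, (r²)⁹ = r¹⁸, (r²)¹⁰ = e.
The smallest positive k with (r²)ᵏ = e is 10, so |⟨r²⟩| = 10.

Answer: 10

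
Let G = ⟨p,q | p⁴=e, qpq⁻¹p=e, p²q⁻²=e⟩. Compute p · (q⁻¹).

Compute p · (q⁻¹) by multiplying left to right and reducing via the relations at each step:
  p · q⁻¹ = pq⁻¹

Answer: pq⁻¹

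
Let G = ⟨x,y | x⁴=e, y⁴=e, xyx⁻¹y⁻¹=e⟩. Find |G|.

Enumerate words in the generators, reducing via the relations: the distinct elements are
  {e, x, y, xy, x², x³, y², y³, xy², xy³, x²y, x³y, x²y², x²y³, x³y², x³y³}.
No further products give new elements, so |G| = 16.

Answer: 16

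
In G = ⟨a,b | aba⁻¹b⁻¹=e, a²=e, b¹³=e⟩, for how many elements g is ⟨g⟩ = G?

G is cyclic of order 26. An element generates G iff its order is 26, and a cyclic group of order 26 has exactly φ(26) = 12 such elements.

Answer: 12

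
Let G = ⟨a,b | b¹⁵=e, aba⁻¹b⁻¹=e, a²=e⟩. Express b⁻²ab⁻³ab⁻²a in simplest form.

Multiply left to right, reducing at each step:
  (b¹³) · a = ab¹³
  (ab¹³) · b⁻³ = ab¹⁰
  (ab¹⁰) · a = b¹⁰
  (b¹⁰) · b⁻² = b⁸
  (b⁸) · a = ab⁸

Answer: ab⁸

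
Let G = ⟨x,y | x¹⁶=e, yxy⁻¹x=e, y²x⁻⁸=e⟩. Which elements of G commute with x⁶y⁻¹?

⟨x⁶y⁻¹⟩ ⊆ C_G(x⁶y⁻¹) since powers of x⁶y⁻¹ commute with x⁶y⁻¹; so |C_G(x⁶y⁻¹)| ≥ |⟨x⁶y⁻¹⟩| = 4.
By orbit–stabilizer, |C_G(x⁶y⁻¹)| = |G| / |conj. class of x⁶y⁻¹| = 32 / 8 = 4.
The 4 elements commuting with x⁶y⁻¹ are {e, x⁸, x⁶y, x⁶y⁻¹}.

Answer: {e, x⁸, x⁶y, x⁶y⁻¹}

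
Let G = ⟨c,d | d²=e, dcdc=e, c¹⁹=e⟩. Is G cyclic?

Every cyclic group is abelian. But c·d = cd while d·c = c¹⁸d, so c·d ≠ d·c and G is not abelian. Hence G is not cyclic.

Answer: No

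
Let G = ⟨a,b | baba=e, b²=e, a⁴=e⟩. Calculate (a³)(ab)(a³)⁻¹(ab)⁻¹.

[(a³), (ab)] = (a³)·(ab)·(a³)⁻¹·(ab)⁻¹.
  (a³) · (ab) = b
  b · a = a³b
  (a³b) · (ab) = a²

Answer: a²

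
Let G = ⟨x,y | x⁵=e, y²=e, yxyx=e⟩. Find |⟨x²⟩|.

|⟨x²⟩| equals the order of x². Compute successive powers until reaching e:
  (x²)¹ = x², (x²)² = x⁴, (x²)³ = x, (x²)⁴ = x³, (x²)⁵ = e.
The smallest positive k with (x²)ᵏ = e is 5, so |⟨x²⟩| = 5.

Answer: 5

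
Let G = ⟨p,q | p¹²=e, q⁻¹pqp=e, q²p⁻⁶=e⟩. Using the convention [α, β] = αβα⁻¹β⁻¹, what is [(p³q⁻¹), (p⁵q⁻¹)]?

[(p³q⁻¹), (p⁵q⁻¹)] = (p³q⁻¹)·(p⁵q⁻¹)·(p³q⁻¹)⁻¹·(p⁵q⁻¹)⁻¹.
  (p³q⁻¹) · (p⁵q⁻¹) = p⁴
  (p⁴) · (p³q) = pq⁻¹
  (pq⁻¹) · (p⁵q) = p⁸

Answer: p⁸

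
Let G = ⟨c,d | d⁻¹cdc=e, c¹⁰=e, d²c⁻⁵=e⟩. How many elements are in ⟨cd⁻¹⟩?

|⟨cd⁻¹⟩| equals the order of cd⁻¹. Compute successive powers until reaching e:
  (cd⁻¹)¹ = cd⁻¹, (cd⁻¹)² = c⁵, (cd⁻¹)³ = cd, (cd⁻¹)⁴ = e.
The smallest positive k with (cd⁻¹)ᵏ = e is 4, so |⟨cd⁻¹⟩| = 4.

Answer: 4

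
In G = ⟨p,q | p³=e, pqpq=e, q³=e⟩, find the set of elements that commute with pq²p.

⟨pq²p⟩ ⊆ C_G(pq²p) since powers of pq²p commute with pq²p; so |C_G(pq²p)| ≥ |⟨pq²p⟩| = 2.
By orbit–stabilizer, |C_G(pq²p)| = |G| / |conj. class of pq²p| = 12 / 3 = 4.
The 4 elements commuting with pq²p are {e, pq, p²q², pq²p}.

Answer: {e, pq, p²q², pq²p}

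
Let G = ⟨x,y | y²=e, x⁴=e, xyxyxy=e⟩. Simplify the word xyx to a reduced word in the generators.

Multiply left to right, reducing at each step:
  x · y = xy
  (xy) · x = xyx

Answer: xyx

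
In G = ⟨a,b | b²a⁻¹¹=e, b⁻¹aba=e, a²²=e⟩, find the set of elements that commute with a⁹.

⟨a⁹⟩ ⊆ C_G(a⁹) since powers of a⁹ commute with a⁹; so |C_G(a⁹)| ≥ |⟨a⁹⟩| = 22.
By orbit–stabilizer, |C_G(a⁹)| = |G| / |conj. class of a⁹| = 44 / 2 = 22.
The 22 elements commuting with a⁹ are {e, a, a², a³, a⁴, a⁵, a⁶, a⁷, a⁸, a⁹, a¹⁰, a¹¹, a¹², a¹³, a¹⁴, a¹⁵, a¹⁶, a¹⁷, a¹⁸, a¹⁹, a²⁰, a²¹}.

Answer: {e, a, a², a³, a⁴, a⁵, a⁶, a⁷, a⁸, a⁹, a¹⁰, a¹¹, a¹², a¹³, a¹⁴, a¹⁵, a¹⁶, a¹⁷, a¹⁸, a¹⁹, a²⁰, a²¹}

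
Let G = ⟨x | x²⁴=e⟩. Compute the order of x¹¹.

Compute successive powers until reaching e:
  (x¹¹)¹ = x¹¹, (x¹¹)² = x²², (x¹¹)³ = x⁹, (x¹¹)⁴ = x²⁰, (x¹¹)⁵ = x⁷, (x¹¹)⁶ = x¹⁸, (x¹¹)⁷ = x⁵, (x¹¹)⁸ = x¹⁶, (x¹¹)⁹ = x³, (x¹¹)¹⁰ = x¹⁴, (x¹¹)¹¹ = x, (x¹¹)¹² = x¹², (x¹¹)¹³ = x²³, (x¹¹)¹⁴ = x¹⁰, (x¹¹)¹⁵ = x²¹, (x¹¹)¹⁶ = x⁸, (x¹¹)¹⁷ = x¹⁹, (x¹¹)¹⁸ = x⁶, (x¹¹)¹⁹ = x¹⁷, (x¹¹)²⁰ = x⁴, (x¹¹)²¹ = x¹⁵, (x¹¹)²² = x², (x¹¹)²³ = x¹³, (x¹¹)²⁴ = e.
The smallest positive k with (x¹¹)ᵏ = e is 24.

Answer: 24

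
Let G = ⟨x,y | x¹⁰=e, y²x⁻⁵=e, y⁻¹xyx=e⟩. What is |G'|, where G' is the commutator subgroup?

G' = [G, G] is generated by all commutators. The generator-pair commutators are: [x, y] = x².
The subgroup they normally generate is {e, x², x⁴, x⁶, x⁸}, of order 5.
Check: |G/G'| = 20/5 = 4 is the order of the abelianisation.

Answer: 5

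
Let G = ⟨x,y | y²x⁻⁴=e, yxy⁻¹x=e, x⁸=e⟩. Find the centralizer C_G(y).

⟨y⟩ ⊆ C_G(y) since powers of y commute with y; so |C_G(y)| ≥ |⟨y⟩| = 4.
By orbit–stabilizer, |C_G(y)| = |G| / |conj. class of y| = 16 / 4 = 4.
The 4 elements commuting with y are {e, x⁴, y, y⁻¹}.

Answer: {e, x⁴, y, y⁻¹}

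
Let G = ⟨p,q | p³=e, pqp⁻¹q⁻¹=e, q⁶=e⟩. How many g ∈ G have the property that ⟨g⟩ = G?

⟨g⟩ = G would require ord(g) = |G| = 18, but the maximum element order in G is 6 < 18. So G is not cyclic and no single element generates it: the count is 0.

Answer: 0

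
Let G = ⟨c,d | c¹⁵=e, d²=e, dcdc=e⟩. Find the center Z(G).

An element z ∈ Z(G) iff z commutes with every generator.
For example e is central: e·c = c = c·e; e·d = d = d·e.
Whereas c ∉ Z(G) since c·d = cd ≠ c¹⁴d = d·c.
Checking each of the 30 elements this way gives Z(G) = {e}, of order 1.

Answer: {e}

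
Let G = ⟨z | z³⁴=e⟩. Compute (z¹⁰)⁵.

Compute successive powers of (z¹⁰), reducing at each step:
  (z¹⁰)²: (z¹⁰) · z¹⁰ = z²⁰
  (z¹⁰)³: (z²⁰) · z¹⁰ = z³⁰
  (z¹⁰)⁴: (z³⁰) · z¹⁰ = z⁶
  (z¹⁰)⁵: (z⁶) · z¹⁰ = z¹⁶

Answer: z¹⁶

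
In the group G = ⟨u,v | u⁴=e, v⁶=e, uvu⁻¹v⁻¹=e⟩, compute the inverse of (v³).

The order of (v³) is 2 (smallest k with (v³)ᵏ = e), so (v³)⁻¹ = (v³)¹ = v³.
Check: (v³) · (v³) → (v³) · v³ = e, giving e as required.

Answer: v³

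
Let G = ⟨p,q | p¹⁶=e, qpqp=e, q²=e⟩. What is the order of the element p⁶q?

Compute successive powers until reaching e:
  (p⁶q)¹ = p⁶q, (p⁶q)² = e.
The smallest positive k with (p⁶q)ᵏ = e is 2.

Answer: 2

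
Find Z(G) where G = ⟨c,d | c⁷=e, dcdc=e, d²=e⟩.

An element z ∈ Z(G) iff z commutes with every generator.
For example e is central: e·c = c = c·e; e·d = d = d·e.
Whereas c ∉ Z(G) since c·d = cd ≠ c⁶d = d·c.
Checking each of the 14 elements this way gives Z(G) = {e}, of order 1.

Answer: {e}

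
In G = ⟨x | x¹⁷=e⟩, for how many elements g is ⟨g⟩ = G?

G is cyclic of order 17. An element generates G iff its order is 17, and a cyclic group of order 17 has exactly φ(17) = 16 such elements.

Answer: 16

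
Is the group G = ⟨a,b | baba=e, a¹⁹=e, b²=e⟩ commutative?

a·b = ab but b·a = a¹⁸b, so a·b ≠ b·a and G is not abelian.

Answer: No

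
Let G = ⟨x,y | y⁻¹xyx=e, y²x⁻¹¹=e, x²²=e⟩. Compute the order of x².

Compute successive powers until reaching e:
  (x²)¹ = x², (x²)² = x⁴, (x²)³ = x⁶, (x²)⁴ = x⁸, (x²)⁵ = x¹⁰, (x²)⁶ = x¹², (x²)⁷ = x¹⁴, (x²)⁸ = x¹⁶, (x²)⁹ = x¹⁸, (x²)¹⁰ = x²⁰, (x²)¹¹ = e.
The smallest positive k with (x²)ᵏ = e is 11.

Answer: 11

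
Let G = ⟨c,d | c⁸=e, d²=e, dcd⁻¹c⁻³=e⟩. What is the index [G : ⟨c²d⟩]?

First find ord(c²d) by computing successive powers:
  (c²d)¹ = c²d, (c²d)² = e.
So |⟨c²d⟩| = ord(c²d) = 2. With |G| = 16, by Lagrange [G : ⟨c²d⟩] = 16/2 = 8.

Answer: 8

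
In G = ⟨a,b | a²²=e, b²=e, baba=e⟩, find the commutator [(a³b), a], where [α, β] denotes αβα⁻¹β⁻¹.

[(a³b), a] = (a³b)·a·(a³b)⁻¹·a⁻¹.
  (a³b) · a = a²b
  (a²b) · (a³b) = a²¹
  (a²¹) · (a²¹) = a²⁰

Answer: a²⁰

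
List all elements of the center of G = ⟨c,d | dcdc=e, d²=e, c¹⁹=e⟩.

An element z ∈ Z(G) iff z commutes with every generator.
For example e is central: e·c = c = c·e; e·d = d = d·e.
Whereas c ∉ Z(G) since c·d = cd ≠ c¹⁸d = d·c.
Checking each of the 38 elements this way gives Z(G) = {e}, of order 1.

Answer: {e}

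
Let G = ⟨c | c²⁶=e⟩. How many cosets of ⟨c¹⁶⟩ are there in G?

First find ord(c¹⁶) by computing successive powers:
  (c¹⁶)¹ = c¹⁶, (c¹⁶)² = c⁶, (c¹⁶)³ = c²², (c¹⁶)⁴ = c¹², (c¹⁶)⁵ = c², (c¹⁶)⁶ = c¹⁸, (c¹⁶)⁷ = c⁸, (c¹⁶)⁸ = c²⁴, (c¹⁶)⁹ = c¹⁴, (c¹⁶)¹⁰ = c⁴, (c¹⁶)¹¹ = c²⁰, (c¹⁶)¹² = c¹⁰, (c¹⁶)¹³ = e.
So |⟨c¹⁶⟩| = ord(c¹⁶) = 13. With |G| = 26, by Lagrange [G : ⟨c¹⁶⟩] = 26/13 = 2.

Answer: 2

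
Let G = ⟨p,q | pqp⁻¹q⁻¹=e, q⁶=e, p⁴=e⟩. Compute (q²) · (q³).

Compute (q²) · (q³) by multiplying left to right and reducing via the relations at each step:
  (q²) · q³ = q⁵

Answer: q⁵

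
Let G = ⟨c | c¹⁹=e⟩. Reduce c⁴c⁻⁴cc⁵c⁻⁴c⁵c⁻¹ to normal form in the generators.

Multiply left to right, reducing at each step:
  (c⁴) · c⁻⁴ = e
  e · c = c
  c · c⁵ = c⁶
  (c⁶) · c⁻⁴ = c²
  (c²) · c⁵ = c⁷
  (c⁷) · c⁻¹ = c⁶

Answer: c⁶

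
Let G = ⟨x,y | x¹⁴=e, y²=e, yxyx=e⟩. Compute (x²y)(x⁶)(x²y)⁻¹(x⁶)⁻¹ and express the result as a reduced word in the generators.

[(x²y), (x⁶)] = (x²y)·(x⁶)·(x²y)⁻¹·(x⁶)⁻¹.
  (x²y) · (x⁶) = x¹⁰y
  (x¹⁰y) · (x²y) = x⁸
  (x⁸) · (x⁸) = x²

Answer: x²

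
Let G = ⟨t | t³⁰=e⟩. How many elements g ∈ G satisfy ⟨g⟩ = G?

G is cyclic of order 30. An element generates G iff its order is 30, and a cyclic group of order 30 has exactly φ(30) = 8 such elements.

Answer: 8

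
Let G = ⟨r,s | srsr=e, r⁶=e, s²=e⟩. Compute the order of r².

Compute successive powers until reaching e:
  (r²)¹ = r², (r²)² = r⁴, (r²)³ = e.
The smallest positive k with (r²)ᵏ = e is 3.

Answer: 3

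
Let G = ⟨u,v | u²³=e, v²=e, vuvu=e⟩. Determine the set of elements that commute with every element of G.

An element z ∈ Z(G) iff z commutes with every generator.
For example e is central: e·u = u = u·e; e·v = v = v·e.
Whereas u ∉ Z(G) since u·v = uv ≠ u²²v = v·u.
Checking each of the 46 elements this way gives Z(G) = {e}, of order 1.

Answer: {e}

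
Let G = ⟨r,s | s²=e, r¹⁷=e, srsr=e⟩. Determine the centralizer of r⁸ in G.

⟨r⁸⟩ ⊆ C_G(r⁸) since powers of r⁸ commute with r⁸; so |C_G(r⁸)| ≥ |⟨r⁸⟩| = 17.
By orbit–stabilizer, |C_G(r⁸)| = |G| / |conj. class of r⁸| = 34 / 2 = 17.
The 17 elements commuting with r⁸ are {e, r, r², r³, r⁴, r⁵, r⁶, r⁷, r⁸, r⁹, r¹⁰, r¹¹, r¹², r¹³, r¹⁴, r¹⁵, r¹⁶}.

Answer: {e, r, r², r³, r⁴, r⁵, r⁶, r⁷, r⁸, r⁹, r¹⁰, r¹¹, r¹², r¹³, r¹⁴, r¹⁵, r¹⁶}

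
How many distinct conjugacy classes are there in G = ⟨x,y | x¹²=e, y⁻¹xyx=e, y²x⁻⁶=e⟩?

The conjugacy classes (representative and size) are:
  [e] (size 1), [x¹¹] (size 2), [x²] (size 2), [x⁹] (size 2), [x⁴] (size 2), [x⁵] (size 2), [x⁶] (size 1), [x²y] (size 6), [xy] (size 6).
Class equation: 1 + 2 + 2 + 2 + 2 + 2 + 1 + 6 + 6 = 24 = |G|. So G has 9 conjugacy classes.

Answer: 9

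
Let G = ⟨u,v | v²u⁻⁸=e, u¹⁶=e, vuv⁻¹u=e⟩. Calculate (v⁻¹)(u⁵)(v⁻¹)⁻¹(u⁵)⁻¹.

[(v⁻¹), (u⁵)] = (v⁻¹)·(u⁵)·(v⁻¹)⁻¹·(u⁵)⁻¹.
  (v⁻¹) · (u⁵) = u³v
  (u³v) · v = u¹¹
  (u¹¹) · (u¹¹) = u⁶

Answer: u⁶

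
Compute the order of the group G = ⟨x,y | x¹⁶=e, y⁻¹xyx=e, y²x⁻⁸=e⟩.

Enumerate words in the generators, reducing via the relations: the distinct elements are
  {e, x, y, xy, x², x³, x⁴, x⁵, x⁶, x⁷, x⁸, x⁹, x²y, x³y, x¹², x¹³, x¹¹, x¹⁰, x¹⁴, x¹⁵, x⁴y, x⁵y, x⁶y, x⁷y, y⁻¹, xy⁻¹, x²y⁻¹, x³y⁻¹, x⁴y⁻¹, x⁵y⁻¹, x⁶y⁻¹, x⁷y⁻¹}.
No further products give new elements, so |G| = 32.

Answer: 32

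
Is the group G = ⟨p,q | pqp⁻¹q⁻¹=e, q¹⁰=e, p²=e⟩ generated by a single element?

|G| = 20, but the maximum element order in G is 10 < 20. No single element generates all of G, so G is not cyclic.

Answer: No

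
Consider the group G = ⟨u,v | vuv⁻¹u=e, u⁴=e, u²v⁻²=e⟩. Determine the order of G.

Enumerate words in the generators, reducing via the relations: the distinct elements are
  {e, u, v, uv, u², u³, v⁻¹, uv⁻¹}.
No further products give new elements, so |G| = 8.

Answer: 8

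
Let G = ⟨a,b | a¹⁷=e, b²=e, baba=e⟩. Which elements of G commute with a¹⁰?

⟨a¹⁰⟩ ⊆ C_G(a¹⁰) since powers of a¹⁰ commute with a¹⁰; so |C_G(a¹⁰)| ≥ |⟨a¹⁰⟩| = 17.
By orbit–stabilizer, |C_G(a¹⁰)| = |G| / |conj. class of a¹⁰| = 34 / 2 = 17.
The 17 elements commuting with a¹⁰ are {e, a, a², a³, a⁴, a⁵, a⁶, a⁷, a⁸, a⁹, a¹⁰, a¹¹, a¹², a¹³, a¹⁴, a¹⁵, a¹⁶}.

Answer: {e, a, a², a³, a⁴, a⁵, a⁶, a⁷, a⁸, a⁹, a¹⁰, a¹¹, a¹², a¹³, a¹⁴, a¹⁵, a¹⁶}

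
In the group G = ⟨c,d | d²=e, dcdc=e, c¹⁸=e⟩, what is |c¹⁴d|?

Compute successive powers until reaching e:
  (c¹⁴d)¹ = c¹⁴d, (c¹⁴d)² = e.
The smallest positive k with (c¹⁴d)ᵏ = e is 2.

Answer: 2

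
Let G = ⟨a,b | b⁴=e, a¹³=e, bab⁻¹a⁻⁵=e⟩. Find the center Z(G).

An element z ∈ Z(G) iff z commutes with every generator.
For example e is central: e·a = a = a·e; e·b = b = b·e.
Whereas a ∉ Z(G) since a·b = ab ≠ a⁵b = b·a.
Checking each of the 52 elements this way gives Z(G) = {e}, of order 1.

Answer: {e}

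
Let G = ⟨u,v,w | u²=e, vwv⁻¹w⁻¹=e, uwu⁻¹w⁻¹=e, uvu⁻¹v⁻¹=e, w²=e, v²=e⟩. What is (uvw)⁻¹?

The order of (uvw) is 2 (smallest k with (uvw)ᵏ = e), so (uvw)⁻¹ = (uvw)¹ = uvw.
Check: (uvw) · (uvw) → (uvw) · u = vw;   (vw) · v = w;   w · w = e, giving e as required.

Answer: uvw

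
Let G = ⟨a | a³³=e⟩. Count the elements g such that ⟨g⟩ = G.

G is cyclic of order 33. An element generates G iff its order is 33, and a cyclic group of order 33 has exactly φ(33) = 20 such elements.

Answer: 20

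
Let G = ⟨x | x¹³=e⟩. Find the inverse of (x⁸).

The order of (x⁸) is 13 (smallest k with (x⁸)ᵏ = e), so (x⁸)⁻¹ = (x⁸)¹² = x⁵.
Check: (x⁸) · (x⁵) → (x⁸) · x⁵ = e, giving e as required.

Answer: x⁵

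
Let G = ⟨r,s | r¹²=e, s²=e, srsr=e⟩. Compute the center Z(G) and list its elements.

An element z ∈ Z(G) iff z commutes with every generator.
For example r⁶ is central: (r⁶)·r = r⁷ = r·(r⁶); (r⁶)·s = r⁶s = s·(r⁶).
Whereas r ∉ Z(G) since r·s = rs ≠ r¹¹s = s·r.
Checking each of the 24 elements this way gives Z(G) = {e, r⁶}, of order 2.

Answer: {e, r⁶}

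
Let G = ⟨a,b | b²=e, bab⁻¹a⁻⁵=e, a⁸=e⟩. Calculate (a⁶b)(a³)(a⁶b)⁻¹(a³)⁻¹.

[(a⁶b), (a³)] = (a⁶b)·(a³)·(a⁶b)⁻¹·(a³)⁻¹.
  (a⁶b) · (a³) = a⁵b
  (a⁵b) · (a²b) = a⁷
  (a⁷) · (a⁵) = a⁴

Answer: a⁴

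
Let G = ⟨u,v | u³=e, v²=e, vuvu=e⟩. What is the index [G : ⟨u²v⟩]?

First find ord(u²v) by computing successive powers:
  (u²v)¹ = u²v, (u²v)² = e.
So |⟨u²v⟩| = ord(u²v) = 2. With |G| = 6, by Lagrange [G : ⟨u²v⟩] = 6/2 = 3.

Answer: 3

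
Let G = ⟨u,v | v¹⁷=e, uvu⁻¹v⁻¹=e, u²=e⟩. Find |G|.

Enumerate words in the generators, reducing via the relations: the distinct elements are
  {e, u, v, uv, v², v³, v⁴, v⁵, v⁶, v⁷, v⁸, v⁹, uv², uv³, uv⁴, uv⁵, uv⁶, uv⁷, uv⁸, uv⁹, v¹², v¹³, v¹¹, v¹⁰, v¹⁴, v¹⁵, v¹⁶, uv¹², uv¹³, uv¹¹, uv¹⁰, uv¹⁴, uv¹⁵, uv¹⁶}.
No further products give new elements, so |G| = 34.

Answer: 34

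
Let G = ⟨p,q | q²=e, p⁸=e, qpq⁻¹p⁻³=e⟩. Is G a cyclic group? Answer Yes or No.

Every cyclic group is abelian. But p·q = pq while q·p = p³q, so p·q ≠ q·p and G is not abelian. Hence G is not cyclic.

Answer: No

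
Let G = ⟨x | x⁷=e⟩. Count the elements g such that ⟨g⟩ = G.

G is cyclic of order 7. An element generates G iff its order is 7, and a cyclic group of order 7 has exactly φ(7) = 6 such elements.

Answer: 6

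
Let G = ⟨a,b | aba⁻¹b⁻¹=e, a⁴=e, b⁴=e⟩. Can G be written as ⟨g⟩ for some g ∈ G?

|G| = 16, but the maximum element order in G is 4 < 16. No single element generates all of G, so G is not cyclic.

Answer: No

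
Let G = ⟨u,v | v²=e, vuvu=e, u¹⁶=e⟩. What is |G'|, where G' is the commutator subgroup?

G' = [G, G] is generated by all commutators. The generator-pair commutators are: [u, v] = u².
The subgroup they normally generate is {e, u², u⁴, u⁶, u⁸, u¹⁰, u¹², u¹⁴}, of order 8.
Check: |G/G'| = 32/8 = 4 is the order of the abelianisation.

Answer: 8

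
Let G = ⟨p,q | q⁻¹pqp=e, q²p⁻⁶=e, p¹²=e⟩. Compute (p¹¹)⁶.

Compute successive powers of (p¹¹), reducing at each step:
  (p¹¹)²: (p¹¹) · p¹¹ = p¹⁰
  (p¹¹)³: (p¹⁰) · p¹¹ = p⁹
  (p¹¹)⁴: (p⁹) · p¹¹ = p⁸
  (p¹¹)⁵: (p⁸) · p¹¹ = p⁷
  (p¹¹)⁶: (p⁷) · p¹¹ = p⁶

Answer: p⁶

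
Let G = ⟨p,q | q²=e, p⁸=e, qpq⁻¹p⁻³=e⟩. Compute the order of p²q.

Compute successive powers until reaching e:
  (p²q)¹ = p²q, (p²q)² = e.
The smallest positive k with (p²q)ᵏ = e is 2.

Answer: 2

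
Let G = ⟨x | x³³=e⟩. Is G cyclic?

|G| = 33. The element x has order 33 (its powers give 33 distinct elements), so ⟨x⟩ = G and G is cyclic.

Answer: Yes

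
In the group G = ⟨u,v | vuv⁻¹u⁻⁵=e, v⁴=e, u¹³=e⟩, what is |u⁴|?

Compute successive powers until reaching e:
  (u⁴)¹ = u⁴, (u⁴)² = u⁸, (u⁴)³ = u¹², (u⁴)⁴ = u³, (u⁴)⁵ = u⁷, (u⁴)⁶ = u¹¹, (u⁴)⁷ = u², (u⁴)⁸ = u⁶, (u⁴)⁹ = u¹⁰, (u⁴)¹⁰ = u, (u⁴)¹¹ = u⁵, (u⁴)¹² = u⁹, (u⁴)¹³ = e.
The smallest positive k with (u⁴)ᵏ = e is 13.

Answer: 13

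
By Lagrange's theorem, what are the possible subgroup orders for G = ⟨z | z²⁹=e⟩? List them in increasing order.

|G| = 29 = 29. By Lagrange's theorem the order of any subgroup divides 29; the divisors of 29 are 1, 29.

Answer: 1, 29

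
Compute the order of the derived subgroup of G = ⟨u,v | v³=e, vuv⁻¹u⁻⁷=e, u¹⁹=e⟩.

G' = [G, G] is generated by all commutators. The generator-pair commutators are: [u, v] = u¹³.
The subgroup they normally generate is {e, u, u², u³, u⁴, u⁵, u⁶, u⁷, u⁸, u⁹, u¹⁰, u¹¹, u¹², u¹³, u¹⁴, u¹⁵, u¹⁶, u¹⁷, u¹⁸}, of order 19.
Check: |G/G'| = 57/19 = 3 is the order of the abelianisation.

Answer: 19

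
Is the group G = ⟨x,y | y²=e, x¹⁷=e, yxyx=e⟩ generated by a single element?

Every cyclic group is abelian. But x·y = xy while y·x = x¹⁶y, so x·y ≠ y·x and G is not abelian. Hence G is not cyclic.

Answer: No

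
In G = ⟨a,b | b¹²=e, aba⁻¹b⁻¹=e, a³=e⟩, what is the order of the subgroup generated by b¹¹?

|⟨b¹¹⟩| equals the order of b¹¹. Compute successive powers until reaching e:
  (b¹¹)¹ = b¹¹, (b¹¹)² = b¹⁰, (b¹¹)³ = b⁹, (b¹¹)⁴ = b⁸, (b¹¹)⁵ = b⁷, (b¹¹)⁶ = b⁶, (b¹¹)⁷ = b⁵, (b¹¹)⁸ = b⁴, (b¹¹)⁹ = b³, (b¹¹)¹⁰ = b², (b¹¹)¹¹ = b, (b¹¹)¹² = e.
The smallest positive k with (b¹¹)ᵏ = e is 12, so |⟨b¹¹⟩| = 12.

Answer: 12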